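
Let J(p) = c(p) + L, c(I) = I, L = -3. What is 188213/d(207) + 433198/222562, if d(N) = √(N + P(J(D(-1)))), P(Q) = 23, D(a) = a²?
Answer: 216599/111281 + 188213*√230/230 ≈ 12412.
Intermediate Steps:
J(p) = -3 + p (J(p) = p - 3 = -3 + p)
d(N) = √(23 + N) (d(N) = √(N + 23) = √(23 + N))
188213/d(207) + 433198/222562 = 188213/(√(23 + 207)) + 433198/222562 = 188213/(√230) + 433198*(1/222562) = 188213*(√230/230) + 216599/111281 = 188213*√230/230 + 216599/111281 = 216599/111281 + 188213*√230/230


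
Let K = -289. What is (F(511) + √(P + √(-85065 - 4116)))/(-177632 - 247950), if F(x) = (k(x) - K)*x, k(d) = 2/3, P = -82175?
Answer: -444059/1276746 - √(-82175 + 9*I*√1101)/425582 ≈ -0.34781 - 0.00067358*I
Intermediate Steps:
k(d) = ⅔ (k(d) = 2*(⅓) = ⅔)
F(x) = 869*x/3 (F(x) = (⅔ - 1*(-289))*x = (⅔ + 289)*x = 869*x/3)
(F(511) + √(P + √(-85065 - 4116)))/(-177632 - 247950) = ((869/3)*511 + √(-82175 + √(-85065 - 4116)))/(-177632 - 247950) = (444059/3 + √(-82175 + √(-89181)))/(-425582) = (444059/3 + √(-82175 + 9*I*√1101))*(-1/425582) = -444059/1276746 - √(-82175 + 9*I*√1101)/425582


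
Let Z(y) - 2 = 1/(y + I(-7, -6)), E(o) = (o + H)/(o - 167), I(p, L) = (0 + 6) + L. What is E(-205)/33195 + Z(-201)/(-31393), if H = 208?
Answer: -184099797/2885896331860 ≈ -6.3793e-5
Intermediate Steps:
I(p, L) = 6 + L
E(o) = (208 + o)/(-167 + o) (E(o) = (o + 208)/(o - 167) = (208 + o)/(-167 + o))
Z(y) = 2 + 1/y (Z(y) = 2 + 1/(y + (6 - 6)) = 2 + 1/(y + 0) = 2 + 1/y)
E(-205)/33195 + Z(-201)/(-31393) = ((208 - 205)/(-167 - 205))/33195 + (2 + 1/(-201))/(-31393) = (3/(-372))*(1/33195) + (2 - 1/201)*(-1/31393) = -1/372*3*(1/33195) + (401/201)*(-1/31393) = -1/124*1/33195 - 401/6309993 = -1/4116180 - 401/6309993 = -184099797/2885896331860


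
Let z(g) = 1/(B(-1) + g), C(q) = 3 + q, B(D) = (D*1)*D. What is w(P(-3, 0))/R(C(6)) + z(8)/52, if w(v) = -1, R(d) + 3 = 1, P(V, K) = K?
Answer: 235/468 ≈ 0.50214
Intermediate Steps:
B(D) = D² (B(D) = D*D = D²)
R(d) = -2 (R(d) = -3 + 1 = -2)
z(g) = 1/(1 + g) (z(g) = 1/((-1)² + g) = 1/(1 + g))
w(P(-3, 0))/R(C(6)) + z(8)/52 = -1/(-2) + 1/((1 + 8)*52) = -1*(-½) + (1/52)/9 = ½ + (⅑)*(1/52) = ½ + 1/468 = 235/468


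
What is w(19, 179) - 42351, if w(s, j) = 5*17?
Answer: -42266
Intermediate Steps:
w(s, j) = 85
w(19, 179) - 42351 = 85 - 42351 = -42266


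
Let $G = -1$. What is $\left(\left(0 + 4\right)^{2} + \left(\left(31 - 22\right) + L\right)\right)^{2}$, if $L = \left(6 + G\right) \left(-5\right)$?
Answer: $0$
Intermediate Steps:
$L = -25$ ($L = \left(6 - 1\right) \left(-5\right) = 5 \left(-5\right) = -25$)
$\left(\left(0 + 4\right)^{2} + \left(\left(31 - 22\right) + L\right)\right)^{2} = \left(\left(0 + 4\right)^{2} + \left(\left(31 - 22\right) - 25\right)\right)^{2} = \left(4^{2} + \left(9 - 25\right)\right)^{2} = \left(16 - 16\right)^{2} = 0^{2} = 0$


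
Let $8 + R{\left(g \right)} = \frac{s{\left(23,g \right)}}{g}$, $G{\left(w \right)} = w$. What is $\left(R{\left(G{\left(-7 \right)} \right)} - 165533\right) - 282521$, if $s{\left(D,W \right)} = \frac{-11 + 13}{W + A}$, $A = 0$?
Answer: $- \frac{21955036}{49} \approx -4.4806 \cdot 10^{5}$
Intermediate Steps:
$s{\left(D,W \right)} = \frac{2}{W}$ ($s{\left(D,W \right)} = \frac{-11 + 13}{W + 0} = \frac{2}{W}$)
$R{\left(g \right)} = -8 + \frac{2}{g^{2}}$ ($R{\left(g \right)} = -8 + \frac{2 \frac{1}{g}}{g} = -8 + \frac{2}{g^{2}}$)
$\left(R{\left(G{\left(-7 \right)} \right)} - 165533\right) - 282521 = \left(\left(-8 + \frac{2}{49}\right) - 165533\right) - 282521 = \left(- \frac{390}{49} - 165533\right) - 282521 = - \frac{8111507}{49} - 282521 = - \frac{21955036}{49}$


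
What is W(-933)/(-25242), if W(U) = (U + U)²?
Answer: -580326/4207 ≈ -137.94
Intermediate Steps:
W(U) = 4*U² (W(U) = (2*U)² = 4*U²)
W(-933)/(-25242) = (4*(-933)²)/(-25242) = (4*870489)*(-1/25242) = 3481956*(-1/25242) = -580326/4207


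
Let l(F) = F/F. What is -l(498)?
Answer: -1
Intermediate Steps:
l(F) = 1
-l(498) = -1*1 = -1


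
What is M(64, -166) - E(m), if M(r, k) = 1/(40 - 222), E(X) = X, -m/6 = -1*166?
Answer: -181273/182 ≈ -996.01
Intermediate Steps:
m = 996 (m = -(-6)*166 = -6*(-166) = 996)
M(r, k) = -1/182 (M(r, k) = 1/(-182) = -1/182)
M(64, -166) - E(m) = -1/182 - 1*996 = -1/182 - 996 = -181273/182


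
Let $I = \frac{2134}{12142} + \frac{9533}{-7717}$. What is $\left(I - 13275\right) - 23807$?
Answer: $- \frac{1737337892178}{46849907} \approx -37083.0$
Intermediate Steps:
$I = - \frac{49640804}{46849907}$ ($I = 2134 \cdot \frac{1}{12142} + 9533 \left(- \frac{1}{7717}\right) = \frac{1067}{6071} - \frac{9533}{7717} = - \frac{49640804}{46849907} \approx -1.0596$)
$\left(I - 13275\right) - 23807 = \left(- \frac{49640804}{46849907} - 13275\right) - 23807 = - \frac{621982156229}{46849907} - 23807 = - \frac{1737337892178}{46849907}$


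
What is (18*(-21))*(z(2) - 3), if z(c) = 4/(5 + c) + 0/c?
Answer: 918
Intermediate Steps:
z(c) = 4/(5 + c) (z(c) = 4/(5 + c) + 0 = 4/(5 + c))
(18*(-21))*(z(2) - 3) = (18*(-21))*(4/(5 + 2) - 3) = -378*(4/7 - 3) = -378*(-17/7) = 918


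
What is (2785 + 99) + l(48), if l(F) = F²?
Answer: 5188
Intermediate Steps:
(2785 + 99) + l(48) = (2785 + 99) + 48² = 2884 + 2304 = 5188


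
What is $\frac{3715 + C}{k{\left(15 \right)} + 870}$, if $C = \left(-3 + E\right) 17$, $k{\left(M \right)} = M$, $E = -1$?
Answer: $\frac{3647}{885} \approx 4.1209$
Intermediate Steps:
$C = -68$ ($C = \left(-3 - 1\right) 17 = \left(-4\right) 17 = -68$)
$\frac{3715 + C}{k{\left(15 \right)} + 870} = \frac{3715 - 68}{15 + 870} = \frac{3647}{885}$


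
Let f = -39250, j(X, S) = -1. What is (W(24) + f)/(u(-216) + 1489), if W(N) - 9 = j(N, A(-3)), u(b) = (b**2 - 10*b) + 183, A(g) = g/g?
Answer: -19621/25244 ≈ -0.77725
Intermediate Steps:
A(g) = 1
u(b) = 183 + b**2 - 10*b
W(N) = 8 (W(N) = 9 - 1 = 8)
(W(24) + f)/(u(-216) + 1489) = (8 - 39250)/((183 + (-216)**2 - 10*(-216)) + 1489) = -39242/((183 + 46656 + 2160) + 1489) = -39242/(48999 + 1489) = -39242/50488 = -39242*1/50488 = -19621/25244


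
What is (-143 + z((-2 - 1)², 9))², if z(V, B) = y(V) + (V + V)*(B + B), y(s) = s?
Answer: 36100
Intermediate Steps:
z(V, B) = V + 4*B*V (z(V, B) = V + (V + V)*(B + B) = V + (2*V)*(2*B) = V + 4*B*V)
(-143 + z((-2 - 1)², 9))² = (-143 + (-2 - 1)²*(1 + 4*9))² = (-143 + (-3)²*(1 + 36))² = (-143 + 9*37)² = (-143 + 333)² = 190² = 36100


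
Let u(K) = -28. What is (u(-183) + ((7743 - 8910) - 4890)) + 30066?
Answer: 23981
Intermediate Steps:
(u(-183) + ((7743 - 8910) - 4890)) + 30066 = (-28 + ((7743 - 8910) - 4890)) + 30066 = (-28 + (-1167 - 4890)) + 30066 = (-28 - 6057) + 30066 = -6085 + 30066 = 23981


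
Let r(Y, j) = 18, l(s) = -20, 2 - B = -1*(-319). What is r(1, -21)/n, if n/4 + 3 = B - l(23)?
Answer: -3/200 ≈ -0.015000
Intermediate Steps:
B = -317 (B = 2 - (-1)*(-319) = 2 - 1*319 = 2 - 319 = -317)
n = -1200 (n = -12 + 4*(-317 - 1*(-20)) = -12 + 4*(-317 + 20) = -12 + 4*(-297) = -12 - 1188 = -1200)
r(1, -21)/n = 18/(-1200) = 18*(-1/1200) = -3/200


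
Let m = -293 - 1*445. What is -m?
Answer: 738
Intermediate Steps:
m = -738 (m = -293 - 445 = -738)
-m = -1*(-738) = 738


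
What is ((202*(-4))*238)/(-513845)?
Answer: 192304/513845 ≈ 0.37425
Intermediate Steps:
((202*(-4))*238)/(-513845) = -808*238*(-1/513845) = -192304*(-1/513845) = 192304/513845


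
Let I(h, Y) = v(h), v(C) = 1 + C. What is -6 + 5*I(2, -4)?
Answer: 9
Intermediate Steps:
I(h, Y) = 1 + h
-6 + 5*I(2, -4) = -6 + 5*(1 + 2) = -6 + 5*3 = -6 + 15 = 9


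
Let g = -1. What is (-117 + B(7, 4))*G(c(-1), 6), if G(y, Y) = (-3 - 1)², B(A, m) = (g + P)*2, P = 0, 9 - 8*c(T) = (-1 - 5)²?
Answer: -1904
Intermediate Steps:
c(T) = -27/8 (c(T) = 9/8 - (-1 - 5)²/8 = 9/8 - ⅛*(-6)² = 9/8 - ⅛*36 = 9/8 - 9/2 = -27/8)
B(A, m) = -2 (B(A, m) = (-1 + 0)*2 = -1*2 = -2)
G(y, Y) = 16 (G(y, Y) = (-4)² = 16)
(-117 + B(7, 4))*G(c(-1), 6) = (-117 - 2)*16 = -119*16 = -1904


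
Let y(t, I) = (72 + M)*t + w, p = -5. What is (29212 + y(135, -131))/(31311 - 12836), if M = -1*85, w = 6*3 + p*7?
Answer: 5488/3695 ≈ 1.4853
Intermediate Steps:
w = -17 (w = 6*3 - 5*7 = 18 - 35 = -17)
M = -85
y(t, I) = -17 - 13*t (y(t, I) = (72 - 85)*t - 17 = -13*t - 17 = -17 - 13*t)
(29212 + y(135, -131))/(31311 - 12836) = (29212 + (-17 - 13*135))/(31311 - 12836) = (29212 + (-17 - 1755))/18475 = (29212 - 1772)*(1/18475) = 27440*(1/18475) = 5488/3695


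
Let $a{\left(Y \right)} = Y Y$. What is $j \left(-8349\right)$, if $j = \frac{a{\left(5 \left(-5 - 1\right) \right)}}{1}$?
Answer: $-7514100$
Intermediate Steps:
$a{\left(Y \right)} = Y^{2}$
$j = 900$ ($j = \frac{\left(5 \left(-5 - 1\right)\right)^{2}}{1} = \left(5 \left(-6\right)\right)^{2} \cdot 1 = \left(-30\right)^{2} \cdot 1 = 900 \cdot 1 = 900$)
$j \left(-8349\right) = 900 \left(-8349\right) = -7514100$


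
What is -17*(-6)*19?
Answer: 1938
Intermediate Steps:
-17*(-6)*19 = 102*19 = 1938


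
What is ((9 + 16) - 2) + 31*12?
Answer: 395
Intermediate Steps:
((9 + 16) - 2) + 31*12 = (25 - 2) + 372 = 23 + 372 = 395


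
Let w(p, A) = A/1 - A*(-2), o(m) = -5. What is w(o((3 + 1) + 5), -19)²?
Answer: 3249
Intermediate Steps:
w(p, A) = 3*A (w(p, A) = A*1 - (-2)*A = A + 2*A = 3*A)
w(o((3 + 1) + 5), -19)² = (3*(-19))² = (-57)² = 3249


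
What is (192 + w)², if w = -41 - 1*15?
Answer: 18496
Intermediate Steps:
w = -56 (w = -41 - 15 = -56)
(192 + w)² = (192 - 56)² = 136² = 18496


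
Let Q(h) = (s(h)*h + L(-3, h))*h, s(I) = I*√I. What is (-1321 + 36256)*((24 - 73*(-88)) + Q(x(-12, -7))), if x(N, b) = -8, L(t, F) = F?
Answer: 227496720 - 35773440*I*√2 ≈ 2.275e+8 - 5.0591e+7*I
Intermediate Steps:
s(I) = I^(3/2)
Q(h) = h*(h + h^(5/2)) (Q(h) = (h^(3/2)*h + h)*h = (h^(5/2) + h)*h = (h + h^(5/2))*h = h*(h + h^(5/2)))
(-1321 + 36256)*((24 - 73*(-88)) + Q(x(-12, -7))) = (-1321 + 36256)*((24 - 73*(-88)) - 8*(-8 + (-8)^(5/2))) = 34935*((24 + 6424) - 8*(-8 + 128*I*√2)) = 34935*(6448 + (64 - 1024*I*√2)) = 34935*(6512 - 1024*I*√2) = 227496720 - 35773440*I*√2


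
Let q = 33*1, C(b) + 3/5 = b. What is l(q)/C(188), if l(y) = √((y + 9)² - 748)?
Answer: 10*√254/937 ≈ 0.17009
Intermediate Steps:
C(b) = -⅗ + b
q = 33
l(y) = √(-748 + (9 + y)²) (l(y) = √((9 + y)² - 748) = √(-748 + (9 + y)²))
l(q)/C(188) = √(-748 + (9 + 33)²)/(-⅗ + 188) = √(-748 + 42²)/(937/5) = √(-748 + 1764)*(5/937) = √1016*(5/937) = (2*√254)*(5/937) = 10*√254/937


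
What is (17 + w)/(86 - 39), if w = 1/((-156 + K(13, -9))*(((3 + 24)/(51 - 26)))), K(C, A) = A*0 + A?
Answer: 15142/41877 ≈ 0.36158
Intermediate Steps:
K(C, A) = A (K(C, A) = 0 + A = A)
w = -5/891 (w = 1/((-156 - 9)*(((3 + 24)/(51 - 26)))) = 1/((-165)*((27/25))) = -1/(165*(27*(1/25))) = -1/(165*27/25) = -1/165*25/27 = -5/891 ≈ -0.0056117)
(17 + w)/(86 - 39) = (17 - 5/891)/(86 - 39) = (15142/891)/47 = (1/47)*(15142/891) = 15142/41877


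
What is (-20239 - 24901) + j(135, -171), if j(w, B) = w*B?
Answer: -68225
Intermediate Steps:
j(w, B) = B*w
(-20239 - 24901) + j(135, -171) = (-20239 - 24901) - 171*135 = -45140 - 23085 = -68225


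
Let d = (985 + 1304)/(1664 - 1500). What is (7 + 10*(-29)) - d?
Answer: -48701/164 ≈ -296.96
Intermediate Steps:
d = 2289/164 ≈ 13.957
(7 + 10*(-29)) - d = (7 + 10*(-29)) - 1*2289/164 = (7 - 290) - 2289/164 = -283 - 2289/164 = -48701/164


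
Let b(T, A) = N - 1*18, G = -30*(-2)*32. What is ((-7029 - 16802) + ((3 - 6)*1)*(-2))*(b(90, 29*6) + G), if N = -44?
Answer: -44266850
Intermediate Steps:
G = 1920 (G = 60*32 = 1920)
b(T, A) = -62 (b(T, A) = -44 - 1*18 = -44 - 18 = -62)
((-7029 - 16802) + ((3 - 6)*1)*(-2))*(b(90, 29*6) + G) = ((-7029 - 16802) + ((3 - 6)*1)*(-2))*(-62 + 1920) = (-23831 - 3*1*(-2))*1858 = (-23831 - 3*(-2))*1858 = (-23831 + 6)*1858 = -23825*1858 = -44266850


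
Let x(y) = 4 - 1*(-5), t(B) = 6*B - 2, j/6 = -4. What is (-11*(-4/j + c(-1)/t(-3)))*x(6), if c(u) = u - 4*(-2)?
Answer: 363/20 ≈ 18.150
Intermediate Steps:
c(u) = 8 + u (c(u) = u + 8 = 8 + u)
j = -24 (j = 6*(-4) = -24)
t(B) = -2 + 6*B
x(y) = 9 (x(y) = 4 + 5 = 9)
(-11*(-4/j + c(-1)/t(-3)))*x(6) = -11*(-4/(-24) + (8 - 1)/(-2 + 6*(-3)))*9 = -11*(-4*(-1/24) + 7/(-2 - 18))*9 = -11*(⅙ + 7/(-20))*9 = -11*(⅙ + 7*(-1/20))*9 = -11*(⅙ - 7/20)*9 = -11*(-11/60)*9 = (121/60)*9 = 363/20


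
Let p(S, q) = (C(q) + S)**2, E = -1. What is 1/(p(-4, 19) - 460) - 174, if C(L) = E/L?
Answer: -27863155/160131 ≈ -174.00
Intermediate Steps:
C(L) = -1/L
p(S, q) = (S - 1/q)**2 (p(S, q) = (-1/q + S)**2 = (S - 1/q)**2)
1/(p(-4, 19) - 460) - 174 = 1/((-1 - 4*19)**2/19**2 - 460) - 174 = 1/((-1 - 76)**2/361 - 460) - 174 = 1/((1/361)*(-77)**2 - 460) - 174 = 1/((1/361)*5929 - 460) - 174 = 1/(5929/361 - 460) - 174 = 1/(-160131/361) - 174 = -361/160131 - 174 = -27863155/160131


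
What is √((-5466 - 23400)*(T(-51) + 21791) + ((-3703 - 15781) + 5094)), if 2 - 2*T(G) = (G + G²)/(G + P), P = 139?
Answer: I*√304263711983/22 ≈ 25073.0*I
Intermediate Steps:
T(G) = 1 - (G + G²)/(2*(139 + G)) (T(G) = 1 - (G + G²)/(2*(G + 139)) = 1 - (G + G²)/(2*(139 + G)))
√((-5466 - 23400)*(T(-51) + 21791) + ((-3703 - 15781) + 5094)) = √((-5466 - 23400)*((278 - 51 - 1*(-51)²)/(2*(139 - 51)) + 21791) + ((-3703 - 15781) + 5094)) = √(-28866*((½)*(278 - 51 - 1*2601)/88 + 21791) + (-19484 + 5094)) = √(-28866*((½)*(1/88)*(278 - 51 - 2601) + 21791) - 14390) = √(-28866*((½)*(1/88)*(-2374) + 21791) - 14390) = √(-28866*(-1187/88 + 21791) - 14390) = √(-28866*1916421/88 - 14390) = √(-27659704293/44 - 14390) = √(-27660337453/44) = I*√304263711983/22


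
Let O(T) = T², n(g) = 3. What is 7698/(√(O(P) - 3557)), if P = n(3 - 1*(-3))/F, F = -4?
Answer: -30792*I*√56903/56903 ≈ -129.08*I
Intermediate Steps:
P = -¾ (P = 3/(-4) = 3*(-¼) = -¾ ≈ -0.75000)
7698/(√(O(P) - 3557)) = 7698/(√((-¾)² - 3557)) = 7698/(√(9/16 - 3557)) = 7698/(√(-56903/16)) = 7698/((I*√56903/4)) = 7698*(-4*I*√56903/56903) = -30792*I*√56903/56903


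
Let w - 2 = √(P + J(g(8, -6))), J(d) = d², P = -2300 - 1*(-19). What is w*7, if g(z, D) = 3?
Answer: 14 + 28*I*√142 ≈ 14.0 + 333.66*I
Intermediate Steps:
P = -2281 (P = -2300 + 19 = -2281)
w = 2 + 4*I*√142 (w = 2 + √(-2281 + 3²) = 2 + √(-2281 + 9) = 2 + √(-2272) = 2 + 4*I*√142 ≈ 2.0 + 47.666*I)
w*7 = (2 + 4*I*√142)*7 = 14 + 28*I*√142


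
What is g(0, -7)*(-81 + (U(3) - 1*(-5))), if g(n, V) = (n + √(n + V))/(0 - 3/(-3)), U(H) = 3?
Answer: -73*I*√7 ≈ -193.14*I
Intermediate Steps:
g(n, V) = n + √(V + n) (g(n, V) = (n + √(V + n))/(0 - 3*(-⅓)) = (n + √(V + n))/(0 + 1) = (n + √(V + n))/1 = (n + √(V + n))*1 = n + √(V + n))
g(0, -7)*(-81 + (U(3) - 1*(-5))) = (0 + √(-7 + 0))*(-81 + (3 - 1*(-5))) = (0 + √(-7))*(-81 + (3 + 5)) = (0 + I*√7)*(-81 + 8) = (I*√7)*(-73) = -73*I*√7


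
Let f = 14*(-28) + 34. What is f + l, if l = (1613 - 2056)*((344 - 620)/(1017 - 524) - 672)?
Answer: 146709902/493 ≈ 2.9759e+5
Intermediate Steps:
f = -358 (f = -392 + 34 = -358)
l = 146886396/493 (l = -443*(-276/493 - 672) = -443*(-331572/493) = 146886396/493 ≈ 2.9794e+5)
f + l = -358 + 146886396/493 = 146709902/493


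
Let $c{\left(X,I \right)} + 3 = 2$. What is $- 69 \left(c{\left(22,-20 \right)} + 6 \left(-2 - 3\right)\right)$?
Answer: $2139$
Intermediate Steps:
$c{\left(X,I \right)} = -1$ ($c{\left(X,I \right)} = -3 + 2 = -1$)
$- 69 \left(c{\left(22,-20 \right)} + 6 \left(-2 - 3\right)\right) = - 69 \left(-1 + 6 \left(-2 - 3\right)\right) = - 69 \left(-1 + 6 \left(-5\right)\right) = - 69 \left(-1 - 30\right) = \left(-69\right) \left(-31\right) = 2139$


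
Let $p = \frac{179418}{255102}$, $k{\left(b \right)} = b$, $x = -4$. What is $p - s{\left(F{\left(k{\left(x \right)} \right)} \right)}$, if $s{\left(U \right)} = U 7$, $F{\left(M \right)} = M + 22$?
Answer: $- \frac{313367}{2501} \approx -125.3$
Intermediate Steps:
$F{\left(M \right)} = 22 + M$
$p = \frac{1759}{2501}$ ($p = 179418 \cdot \frac{1}{255102} = \frac{1759}{2501} \approx 0.70332$)
$s{\left(U \right)} = 7 U$
$p - s{\left(F{\left(k{\left(x \right)} \right)} \right)} = \frac{1759}{2501} - 7 \left(22 - 4\right) = \frac{1759}{2501} - 7 \cdot 18 = \frac{1759}{2501} - 126 = - \frac{313367}{2501}$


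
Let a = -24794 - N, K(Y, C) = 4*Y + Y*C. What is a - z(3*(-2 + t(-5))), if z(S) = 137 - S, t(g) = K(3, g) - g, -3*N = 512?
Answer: -74281/3 ≈ -24760.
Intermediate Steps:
N = -512/3 (N = -1/3*512 = -512/3 ≈ -170.67)
K(Y, C) = 4*Y + C*Y
t(g) = 12 + 2*g (t(g) = 3*(4 + g) - g = (12 + 3*g) - g = 12 + 2*g)
a = -73870/3 (a = -24794 - 1*(-512/3) = -24794 + 512/3 = -73870/3 ≈ -24623.)
a - z(3*(-2 + t(-5))) = -73870/3 - (137 - 3*(-2 + (12 + 2*(-5)))) = -73870/3 - (137 - 3*(-2 + (12 - 10))) = -73870/3 - (137 - 3*(-2 + 2)) = -73870/3 - (137 - 3*0) = -73870/3 - (137 - 1*0) = -73870/3 - (137 + 0) = -73870/3 - 1*137 = -73870/3 - 137 = -74281/3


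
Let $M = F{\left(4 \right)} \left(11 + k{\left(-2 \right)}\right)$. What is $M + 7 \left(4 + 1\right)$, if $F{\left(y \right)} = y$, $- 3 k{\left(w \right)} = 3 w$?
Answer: $87$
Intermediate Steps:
$k{\left(w \right)} = - w$ ($k{\left(w \right)} = - \frac{3 w}{3} = - w$)
$M = 52$ ($M = 4 \left(11 - -2\right) = 4 \left(11 + 2\right) = 4 \cdot 13 = 52$)
$M + 7 \left(4 + 1\right) = 52 + 7 \left(4 + 1\right) = 52 + 7 \cdot 5 = 52 + 35 = 87$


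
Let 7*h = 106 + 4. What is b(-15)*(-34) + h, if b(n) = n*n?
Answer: -53440/7 ≈ -7634.3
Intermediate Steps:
h = 110/7 (h = (106 + 4)/7 = (⅐)*110 = 110/7 ≈ 15.714)
b(n) = n²
b(-15)*(-34) + h = (-15)²*(-34) + 110/7 = 225*(-34) + 110/7 = -7650 + 110/7 = -53440/7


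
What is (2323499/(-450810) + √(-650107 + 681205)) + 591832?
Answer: 266801460421/450810 + √31098 ≈ 5.9200e+5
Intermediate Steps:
(2323499/(-450810) + √(-650107 + 681205)) + 591832 = (2323499*(-1/450810) + √31098) + 591832 = (-2323499/450810 + √31098) + 591832 = 266801460421/450810 + √31098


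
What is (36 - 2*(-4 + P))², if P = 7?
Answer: 900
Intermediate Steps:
(36 - 2*(-4 + P))² = (36 - 2*(-4 + 7))² = (36 - 2*3)² = (36 - 1*6)² = (36 - 6)² = 30² = 900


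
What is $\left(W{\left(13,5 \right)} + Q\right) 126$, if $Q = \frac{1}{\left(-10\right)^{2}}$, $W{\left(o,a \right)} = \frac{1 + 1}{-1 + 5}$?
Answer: $\frac{3213}{50} \approx 64.26$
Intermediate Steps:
$W{\left(o,a \right)} = \frac{1}{2}$ ($W{\left(o,a \right)} = \frac{2}{4} = 2 \cdot \frac{1}{4} = \frac{1}{2}$)
$Q = \frac{1}{100} \approx 0.01$
$\left(W{\left(13,5 \right)} + Q\right) 126 = \left(\frac{1}{2} + \frac{1}{100}\right) 126 = \frac{51}{100} \cdot 126 = \frac{3213}{50}$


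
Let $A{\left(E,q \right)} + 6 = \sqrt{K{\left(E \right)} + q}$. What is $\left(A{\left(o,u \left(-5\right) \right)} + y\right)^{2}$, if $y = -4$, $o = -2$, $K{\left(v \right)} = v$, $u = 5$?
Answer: $73 - 60 i \sqrt{3} \approx 73.0 - 103.92 i$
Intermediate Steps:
$A{\left(E,q \right)} = -6 + \sqrt{E + q}$
$\left(A{\left(o,u \left(-5\right) \right)} + y\right)^{2} = \left(\left(-6 + \sqrt{-2 + 5 \left(-5\right)}\right) - 4\right)^{2} = \left(\left(-6 + \sqrt{-2 - 25}\right) - 4\right)^{2} = \left(\left(-6 + \sqrt{-27}\right) - 4\right)^{2} = \left(\left(-6 + 3 i \sqrt{3}\right) - 4\right)^{2} = \left(-10 + 3 i \sqrt{3}\right)^{2}$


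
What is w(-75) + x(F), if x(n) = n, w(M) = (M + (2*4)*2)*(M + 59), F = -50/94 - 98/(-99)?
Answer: 4394563/4653 ≈ 944.46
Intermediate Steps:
F = 2131/4653 (F = -50*1/94 - 98*(-1/99) = -25/47 + 98/99 = 2131/4653 ≈ 0.45798)
w(M) = (16 + M)*(59 + M) (w(M) = (M + 8*2)*(59 + M) = (M + 16)*(59 + M) = (16 + M)*(59 + M))
w(-75) + x(F) = (944 + (-75)**2 + 75*(-75)) + 2131/4653 = (944 + 5625 - 5625) + 2131/4653 = 944 + 2131/4653 = 4394563/4653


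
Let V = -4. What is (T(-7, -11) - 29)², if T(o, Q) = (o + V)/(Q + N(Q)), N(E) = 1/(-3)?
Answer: 908209/1156 ≈ 785.65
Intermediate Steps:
N(E) = -⅓
T(o, Q) = (-4 + o)/(-⅓ + Q) (T(o, Q) = (o - 4)/(Q - ⅓) = (-4 + o)/(-⅓ + Q))
(T(-7, -11) - 29)² = (3*(-4 - 7)/(-1 + 3*(-11)) - 29)² = (3*(-11)/(-1 - 33) - 29)² = (3*(-11)/(-34) - 29)² = (3*(-1/34)*(-11) - 29)² = (33/34 - 29)² = (-953/34)² = 908209/1156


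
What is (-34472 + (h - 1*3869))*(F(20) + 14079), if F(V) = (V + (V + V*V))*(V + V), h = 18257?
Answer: -636241036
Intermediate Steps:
F(V) = 2*V*(V² + 2*V) (F(V) = (V + (V + V²))*(2*V) = (V² + 2*V)*(2*V) = 2*V*(V² + 2*V))
(-34472 + (h - 1*3869))*(F(20) + 14079) = (-34472 + (18257 - 1*3869))*(2*20²*(2 + 20) + 14079) = (-34472 + (18257 - 3869))*(2*400*22 + 14079) = (-34472 + 14388)*(17600 + 14079) = -20084*31679 = -636241036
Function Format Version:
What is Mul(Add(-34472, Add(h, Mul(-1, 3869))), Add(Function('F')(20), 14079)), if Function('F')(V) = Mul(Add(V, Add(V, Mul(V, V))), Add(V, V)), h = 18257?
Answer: -636241036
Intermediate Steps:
Function('F')(V) = Mul(2, V, Add(Pow(V, 2), Mul(2, V))) (Function('F')(V) = Mul(Add(V, Add(V, Pow(V, 2))), Mul(2, V)) = Mul(Add(Pow(V, 2), Mul(2, V)), Mul(2, V)) = Mul(2, V, Add(Pow(V, 2), Mul(2, V))))
Mul(Add(-34472, Add(h, Mul(-1, 3869))), Add(Function('F')(20), 14079)) = Mul(Add(-34472, Add(18257, Mul(-1, 3869))), Add(Mul(2, Pow(20, 2), Add(2, 20)), 14079)) = Mul(Add(-34472, Add(18257, -3869)), Add(Mul(2, 400, 22), 14079)) = Mul(Add(-34472, 14388), Add(17600, 14079)) = Mul(-20084, 31679) = -636241036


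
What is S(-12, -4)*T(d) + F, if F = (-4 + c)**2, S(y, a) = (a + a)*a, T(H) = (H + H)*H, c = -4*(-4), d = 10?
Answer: 6544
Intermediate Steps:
c = 16
T(H) = 2*H**2 (T(H) = (2*H)*H = 2*H**2)
S(y, a) = 2*a**2 (S(y, a) = (2*a)*a = 2*a**2)
F = 144 (F = (-4 + 16)**2 = 12**2 = 144)
S(-12, -4)*T(d) + F = (2*(-4)**2)*(2*10**2) + 144 = (2*16)*(2*100) + 144 = 32*200 + 144 = 6400 + 144 = 6544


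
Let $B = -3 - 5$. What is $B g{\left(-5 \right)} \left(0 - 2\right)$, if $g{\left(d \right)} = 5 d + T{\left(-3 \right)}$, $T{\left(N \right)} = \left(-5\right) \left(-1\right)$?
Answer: $-320$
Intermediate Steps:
$B = -8$ ($B = -3 - 5 = -8$)
$T{\left(N \right)} = 5$
$g{\left(d \right)} = 5 + 5 d$ ($g{\left(d \right)} = 5 d + 5 = 5 + 5 d$)
$B g{\left(-5 \right)} \left(0 - 2\right) = - 8 \left(5 + 5 \left(-5\right)\right) \left(0 - 2\right) = - 8 \left(5 - 25\right) \left(0 - 2\right) = \left(-8\right) \left(-20\right) \left(-2\right) = 160 \left(-2\right) = -320$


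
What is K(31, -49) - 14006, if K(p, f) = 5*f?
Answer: -14251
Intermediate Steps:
K(31, -49) - 14006 = 5*(-49) - 14006 = -245 - 14006 = -14251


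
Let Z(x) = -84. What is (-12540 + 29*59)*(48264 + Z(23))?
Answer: -521741220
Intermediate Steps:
(-12540 + 29*59)*(48264 + Z(23)) = (-12540 + 29*59)*(48264 - 84) = (-12540 + 1711)*48180 = -10829*48180 = -521741220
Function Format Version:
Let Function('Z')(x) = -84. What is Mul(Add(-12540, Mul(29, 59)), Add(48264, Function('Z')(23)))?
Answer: -521741220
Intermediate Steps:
Mul(Add(-12540, Mul(29, 59)), Add(48264, Function('Z')(23))) = Mul(Add(-12540, Mul(29, 59)), Add(48264, -84)) = Mul(Add(-12540, 1711), 48180) = Mul(-10829, 48180) = -521741220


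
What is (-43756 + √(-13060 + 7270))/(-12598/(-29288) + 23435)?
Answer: -640762864/343188439 + 14644*I*√5790/343188439 ≈ -1.8671 + 0.0032469*I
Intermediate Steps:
(-43756 + √(-13060 + 7270))/(-12598/(-29288) + 23435) = (-43756 + √(-5790))/(-12598*(-1/29288) + 23435) = (-43756 + I*√5790)/(6299/14644 + 23435) = (-43756 + I*√5790)/(343188439/14644) = (-43756 + I*√5790)*(14644/343188439) = -640762864/343188439 + 14644*I*√5790/343188439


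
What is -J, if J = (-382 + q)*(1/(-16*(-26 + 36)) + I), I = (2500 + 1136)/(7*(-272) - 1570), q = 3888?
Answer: 56995289/15440 ≈ 3691.4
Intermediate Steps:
I = -202/193 (I = 3636/(-1904 - 1570) = 3636/(-3474) = 3636*(-1/3474) = -202/193 ≈ -1.0466)
J = -56995289/15440 (J = (-382 + 3888)*(1/(-16*(-26 + 36)) - 202/193) = 3506*(1/(-16*10) - 202/193) = 3506*(1/(-160) - 202/193) = 3506*(-1/160 - 202/193) = 3506*(-32513/30880) = -56995289/15440 ≈ -3691.4)
-J = -1*(-56995289/15440) = 56995289/15440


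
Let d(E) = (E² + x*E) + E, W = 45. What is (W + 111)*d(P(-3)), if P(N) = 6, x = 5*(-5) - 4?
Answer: -20592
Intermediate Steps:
x = -29 (x = -25 - 4 = -29)
d(E) = E² - 28*E (d(E) = (E² - 29*E) + E = E² - 28*E)
(W + 111)*d(P(-3)) = (45 + 111)*(6*(-28 + 6)) = 156*(6*(-22)) = 156*(-132) = -20592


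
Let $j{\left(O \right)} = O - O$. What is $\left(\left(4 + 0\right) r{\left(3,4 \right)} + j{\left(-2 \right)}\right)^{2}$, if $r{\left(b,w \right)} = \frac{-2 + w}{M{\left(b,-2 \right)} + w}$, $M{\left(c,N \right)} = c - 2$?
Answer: $\frac{64}{25} \approx 2.56$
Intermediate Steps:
$M{\left(c,N \right)} = -2 + c$
$r{\left(b,w \right)} = \frac{-2 + w}{-2 + b + w}$ ($r{\left(b,w \right)} = \frac{-2 + w}{\left(-2 + b\right) + w} = \frac{-2 + w}{-2 + b + w}$)
$j{\left(O \right)} = 0$
$\left(\left(4 + 0\right) r{\left(3,4 \right)} + j{\left(-2 \right)}\right)^{2} = \left(\left(4 + 0\right) \frac{-2 + 4}{-2 + 3 + 4} + 0\right)^{2} = \left(4 \cdot \frac{1}{5} \cdot 2 + 0\right)^{2} = \left(4 \cdot \frac{2}{5} + 0\right)^{2} = \left(\frac{8}{5} + 0\right)^{2} = \left(\frac{8}{5}\right)^{2} = \frac{64}{25}$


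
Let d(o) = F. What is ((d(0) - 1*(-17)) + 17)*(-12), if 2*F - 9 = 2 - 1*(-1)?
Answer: -480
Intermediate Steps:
F = 6 (F = 9/2 + (2 - 1*(-1))/2 = 9/2 + (2 + 1)/2 = 9/2 + (½)*3 = 9/2 + 3/2 = 6)
d(o) = 6
((d(0) - 1*(-17)) + 17)*(-12) = ((6 - 1*(-17)) + 17)*(-12) = ((6 + 17) + 17)*(-12) = (23 + 17)*(-12) = 40*(-12) = -480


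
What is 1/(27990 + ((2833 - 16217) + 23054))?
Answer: 1/37660 ≈ 2.6553e-5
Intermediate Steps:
1/(27990 + ((2833 - 16217) + 23054)) = 1/(27990 + (-13384 + 23054)) = 1/(27990 + 9670) = 1/37660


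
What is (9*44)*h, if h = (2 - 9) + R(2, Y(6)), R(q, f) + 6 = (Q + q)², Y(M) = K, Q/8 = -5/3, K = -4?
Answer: 45716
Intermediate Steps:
Q = -40/3 (Q = 8*(-5/3) = -40/3 ≈ -13.333)
Y(M) = -4
R(q, f) = -6 + (-40/3 + q)²
h = 1039/9 (h = (2 - 9) + (-6 + (-40 + 3*2)²/9) = -7 + (-6 + (-40 + 6)²/9) = -7 + (-6 + (⅑)*(-34)²) = -7 + (-6 + (⅑)*1156) = -7 + (-6 + 1156/9) = -7 + 1102/9 = 1039/9 ≈ 115.44)
(9*44)*h = (9*44)*(1039/9) = 396*(1039/9) = 45716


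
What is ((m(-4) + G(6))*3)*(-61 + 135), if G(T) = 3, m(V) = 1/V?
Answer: 1221/2 ≈ 610.50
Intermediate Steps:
((m(-4) + G(6))*3)*(-61 + 135) = ((1/(-4) + 3)*3)*(-61 + 135) = ((-1/4 + 3)*3)*74 = ((11/4)*3)*74 = (33/4)*74 = 1221/2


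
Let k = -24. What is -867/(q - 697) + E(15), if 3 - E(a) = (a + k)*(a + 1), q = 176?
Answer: 77454/521 ≈ 148.66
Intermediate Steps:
E(a) = 3 - (1 + a)*(-24 + a) (E(a) = 3 - (a - 24)*(a + 1) = 3 - (-24 + a)*(1 + a) = 3 - (1 + a)*(-24 + a))
-867/(q - 697) + E(15) = -867/(176 - 697) + (27 - 1*15² + 23*15) = -867/(-521) + (27 - 1*225 + 345) = -867*(-1/521) + (27 - 225 + 345) = 867/521 + 147 = 77454/521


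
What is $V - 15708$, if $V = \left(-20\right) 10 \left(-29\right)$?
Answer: $-9908$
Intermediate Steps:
$V = 5800$ ($V = \left(-200\right) \left(-29\right) = 5800$)
$V - 15708 = 5800 - 15708 = -9908$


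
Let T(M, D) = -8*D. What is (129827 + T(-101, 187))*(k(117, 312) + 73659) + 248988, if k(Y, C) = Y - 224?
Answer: 9439250700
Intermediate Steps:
k(Y, C) = -224 + Y
(129827 + T(-101, 187))*(k(117, 312) + 73659) + 248988 = (129827 - 8*187)*((-224 + 117) + 73659) + 248988 = (129827 - 1496)*(-107 + 73659) + 248988 = 128331*73552 + 248988 = 9439001712 + 248988 = 9439250700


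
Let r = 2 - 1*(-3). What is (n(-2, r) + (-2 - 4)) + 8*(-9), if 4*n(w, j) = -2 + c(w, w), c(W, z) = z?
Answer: -79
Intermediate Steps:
r = 5 (r = 2 + 3 = 5)
n(w, j) = -1/2 + w/4 (n(w, j) = (-2 + w)/4 = -1/2 + w/4)
(n(-2, r) + (-2 - 4)) + 8*(-9) = ((-1/2 + (1/4)*(-2)) + (-2 - 4)) + 8*(-9) = ((-1/2 - 1/2) - 6) - 72 = (-1 - 6) - 72 = -7 - 72 = -79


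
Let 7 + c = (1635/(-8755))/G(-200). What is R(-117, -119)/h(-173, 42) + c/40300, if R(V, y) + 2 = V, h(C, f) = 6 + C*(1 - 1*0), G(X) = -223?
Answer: 468033739443/656980584325 ≈ 0.71240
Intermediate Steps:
h(C, f) = 6 + C (h(C, f) = 6 + C*(1 + 0) = 6 + C*1 = 6 + C)
R(V, y) = -2 + V
c = -2732984/390473 (c = -7 + (1635/(-8755))/(-223) = -7 + (1635*(-1/8755))*(-1/223) = -7 - 327/1751*(-1/223) = -7 + 327/390473 = -2732984/390473 ≈ -6.9992)
R(-117, -119)/h(-173, 42) + c/40300 = (-2 - 117)/(6 - 173) - 2732984/390473/40300 = -119/(-167) - 2732984/390473*1/40300 = -119*(-1/167) - 683246/3934015475 = 119/167 - 683246/3934015475 = 468033739443/656980584325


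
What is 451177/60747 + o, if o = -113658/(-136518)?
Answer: 11416360702/1382176491 ≈ 8.2597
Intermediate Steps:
o = 18943/22753 (o = -113658*(-1/136518) = 18943/22753 ≈ 0.83255)
451177/60747 + o = 451177/60747 + 18943/22753 = 11416360702/1382176491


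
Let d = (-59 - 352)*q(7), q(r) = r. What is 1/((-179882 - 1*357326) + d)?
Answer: -1/540085 ≈ -1.8516e-6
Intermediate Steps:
d = -2877 (d = (-59 - 352)*7 = -411*7 = -2877)
1/((-179882 - 1*357326) + d) = 1/((-179882 - 1*357326) - 2877) = 1/((-179882 - 357326) - 2877) = 1/(-537208 - 2877) = 1/(-540085) = -1/540085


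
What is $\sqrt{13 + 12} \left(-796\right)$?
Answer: $-3980$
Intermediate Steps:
$\sqrt{13 + 12} \left(-796\right) = \sqrt{25} \left(-796\right) = 5 \left(-796\right) = -3980$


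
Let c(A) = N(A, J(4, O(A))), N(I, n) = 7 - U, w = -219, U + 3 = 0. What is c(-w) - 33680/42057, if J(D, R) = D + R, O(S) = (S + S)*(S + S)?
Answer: 386890/42057 ≈ 9.1992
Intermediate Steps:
U = -3 (U = -3 + 0 = -3)
O(S) = 4*S² (O(S) = (2*S)*(2*S) = 4*S²)
N(I, n) = 10 (N(I, n) = 7 - 1*(-3) = 7 + 3 = 10)
c(A) = 10
c(-w) - 33680/42057 = 10 - 33680/42057 = 386890/42057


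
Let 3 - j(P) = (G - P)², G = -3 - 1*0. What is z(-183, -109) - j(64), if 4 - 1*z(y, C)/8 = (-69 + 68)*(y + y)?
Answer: 1590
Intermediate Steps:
z(y, C) = 32 + 16*y (z(y, C) = 32 - 8*(-69 + 68)*(y + y) = 32 - (-8)*2*y = 32 - (-16)*y = 32 + 16*y)
G = -3 (G = -3 + 0 = -3)
j(P) = 3 - (-3 - P)²
z(-183, -109) - j(64) = (32 + 16*(-183)) - (3 - (3 + 64)²) = (32 - 2928) - (3 - 1*67²) = -2896 - (3 - 1*4489) = -2896 - (3 - 4489) = -2896 - 1*(-4486) = -2896 + 4486 = 1590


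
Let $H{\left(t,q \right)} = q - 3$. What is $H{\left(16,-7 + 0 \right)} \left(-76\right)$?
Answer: $760$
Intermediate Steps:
$H{\left(t,q \right)} = -3 + q$ ($H{\left(t,q \right)} = q - 3 = -3 + q$)
$H{\left(16,-7 + 0 \right)} \left(-76\right) = \left(-3 + \left(-7 + 0\right)\right) \left(-76\right) = \left(-3 - 7\right) \left(-76\right) = \left(-10\right) \left(-76\right) = 760$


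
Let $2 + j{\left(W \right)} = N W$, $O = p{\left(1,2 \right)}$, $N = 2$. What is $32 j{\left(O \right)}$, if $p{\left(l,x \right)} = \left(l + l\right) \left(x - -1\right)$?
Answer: $320$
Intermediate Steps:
$p{\left(l,x \right)} = 2 l \left(1 + x\right)$ ($p{\left(l,x \right)} = 2 l \left(x + 1\right) = 2 l \left(1 + x\right)$)
$O = 6$ ($O = 2 \cdot 1 \left(1 + 2\right) = 2 \cdot 1 \cdot 3 = 6$)
$j{\left(W \right)} = -2 + 2 W$
$32 j{\left(O \right)} = 32 \left(-2 + 2 \cdot 6\right) = 32 \left(-2 + 12\right) = 32 \cdot 10 = 320$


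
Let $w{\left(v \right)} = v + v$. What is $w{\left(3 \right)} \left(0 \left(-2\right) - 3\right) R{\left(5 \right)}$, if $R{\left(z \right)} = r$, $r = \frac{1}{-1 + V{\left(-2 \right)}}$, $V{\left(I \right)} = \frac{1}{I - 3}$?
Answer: $15$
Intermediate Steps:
$V{\left(I \right)} = \frac{1}{-3 + I}$
$w{\left(v \right)} = 2 v$
$r = - \frac{5}{6}$ ($r = \frac{1}{-1 + \frac{1}{-3 - 2}} = \frac{1}{-1 + \frac{1}{-5}} = \frac{1}{-1 - \frac{1}{5}} = \frac{1}{- \frac{6}{5}} = - \frac{5}{6} \approx -0.83333$)
$R{\left(z \right)} = - \frac{5}{6}$
$w{\left(3 \right)} \left(0 \left(-2\right) - 3\right) R{\left(5 \right)} = 2 \cdot 3 \left(0 \left(-2\right) - 3\right) \left(- \frac{5}{6}\right) = 6 \left(0 - 3\right) \left(- \frac{5}{6}\right) = 6 \left(-3\right) \left(- \frac{5}{6}\right) = \left(-18\right) \left(- \frac{5}{6}\right) = 15$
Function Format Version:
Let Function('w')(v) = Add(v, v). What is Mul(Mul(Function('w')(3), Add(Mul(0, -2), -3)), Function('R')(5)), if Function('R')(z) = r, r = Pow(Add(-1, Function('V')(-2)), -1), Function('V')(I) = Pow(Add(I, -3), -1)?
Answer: 15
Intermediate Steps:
Function('V')(I) = Pow(Add(-3, I), -1)
Function('w')(v) = Mul(2, v)
r = Rational(-5, 6) (r = Pow(Add(-1, Pow(Add(-3, -2), -1)), -1) = Pow(Add(-1, Pow(-5, -1)), -1) = Pow(Add(-1, Rational(-1, 5)), -1) = Pow(Rational(-6, 5), -1) = Rational(-5, 6) ≈ -0.83333)
Function('R')(z) = Rational(-5, 6)
Mul(Mul(Function('w')(3), Add(Mul(0, -2), -3)), Function('R')(5)) = Mul(Mul(Mul(2, 3), Add(Mul(0, -2), -3)), Rational(-5, 6)) = Mul(Mul(6, Add(0, -3)), Rational(-5, 6)) = Mul(Mul(6, -3), Rational(-5, 6)) = Mul(-18, Rational(-5, 6)) = 15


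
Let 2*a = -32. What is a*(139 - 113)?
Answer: -416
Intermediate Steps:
a = -16 (a = (½)*(-32) = -16)
a*(139 - 113) = -16*(139 - 113) = -16*26 = -416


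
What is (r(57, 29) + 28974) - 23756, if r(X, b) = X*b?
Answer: 6871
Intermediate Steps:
(r(57, 29) + 28974) - 23756 = (57*29 + 28974) - 23756 = (1653 + 28974) - 23756 = 30627 - 23756 = 6871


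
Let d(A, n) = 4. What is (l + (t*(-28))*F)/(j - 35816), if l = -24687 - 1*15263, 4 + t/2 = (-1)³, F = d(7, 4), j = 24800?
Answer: 19415/5508 ≈ 3.5249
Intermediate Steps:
F = 4
t = -10 (t = -8 + 2*(-1)³ = -8 + 2*(-1) = -8 - 2 = -10)
l = -39950 (l = -24687 - 15263 = -39950)
(l + (t*(-28))*F)/(j - 35816) = (-39950 - 10*(-28)*4)/(24800 - 35816) = (-39950 + 280*4)/(-11016) = (-39950 + 1120)*(-1/11016) = -38830*(-1/11016) = 19415/5508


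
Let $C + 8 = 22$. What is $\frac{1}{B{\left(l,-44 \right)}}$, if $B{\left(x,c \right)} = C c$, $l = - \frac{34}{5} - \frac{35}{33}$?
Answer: $- \frac{1}{616} \approx -0.0016234$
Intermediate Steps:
$C = 14$ ($C = -8 + 22 = 14$)
$l = - \frac{1297}{165}$ ($l = \left(-34\right) \frac{1}{5} - \frac{35}{33} = - \frac{34}{5} - \frac{35}{33} = - \frac{1297}{165} \approx -7.8606$)
$B{\left(x,c \right)} = 14 c$
$\frac{1}{B{\left(l,-44 \right)}} = \frac{1}{14 \left(-44\right)} = \frac{1}{-616} = - \frac{1}{616}$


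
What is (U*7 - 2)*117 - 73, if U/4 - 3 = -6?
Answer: -10135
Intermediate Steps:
U = -12 (U = 12 + 4*(-6) = 12 - 24 = -12)
(U*7 - 2)*117 - 73 = (-12*7 - 2)*117 - 73 = (-84 - 2)*117 - 73 = -86*117 - 73 = -10062 - 73 = -10135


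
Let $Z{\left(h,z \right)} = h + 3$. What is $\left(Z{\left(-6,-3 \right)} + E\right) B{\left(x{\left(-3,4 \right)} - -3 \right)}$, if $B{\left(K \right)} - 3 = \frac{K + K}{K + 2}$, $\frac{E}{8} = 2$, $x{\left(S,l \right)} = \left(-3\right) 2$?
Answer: $117$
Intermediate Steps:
$Z{\left(h,z \right)} = 3 + h$
$x{\left(S,l \right)} = -6$
$E = 16$ ($E = 8 \cdot 2 = 16$)
$B{\left(K \right)} = 3 + \frac{2 K}{2 + K}$ ($B{\left(K \right)} = 3 + \frac{K + K}{K + 2} = 3 + \frac{2 K}{2 + K}$)
$\left(Z{\left(-6,-3 \right)} + E\right) B{\left(x{\left(-3,4 \right)} - -3 \right)} = \left(\left(3 - 6\right) + 16\right) \frac{6 + 5 \left(-6 - -3\right)}{2 - 3} = \left(-3 + 16\right) \frac{6 + 5 \left(-6 + 3\right)}{2 + \left(-6 + 3\right)} = 13 \frac{6 + 5 \left(-3\right)}{2 - 3} = 13 \frac{6 - 15}{-1} = 13 \left(\left(-1\right) \left(-9\right)\right) = 13 \cdot 9 = 117$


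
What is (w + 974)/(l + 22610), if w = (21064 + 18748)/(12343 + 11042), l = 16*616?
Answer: 11408401/379608705 ≈ 0.030053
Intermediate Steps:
l = 9856
w = 39812/23385 ≈ 1.7025
(w + 974)/(l + 22610) = (39812/23385 + 974)/(9856 + 22610) = (22816802/23385)/32466 = (22816802/23385)*(1/32466) = 11408401/379608705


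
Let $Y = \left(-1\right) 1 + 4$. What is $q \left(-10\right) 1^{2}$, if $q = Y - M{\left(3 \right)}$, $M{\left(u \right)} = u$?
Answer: $0$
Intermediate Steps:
$Y = 3$ ($Y = -1 + 4 = 3$)
$q = 0$ ($q = 3 - 3 = 0$)
$q \left(-10\right) 1^{2} = 0 \left(-10\right) 1^{2} = 0 \cdot 1 = 0$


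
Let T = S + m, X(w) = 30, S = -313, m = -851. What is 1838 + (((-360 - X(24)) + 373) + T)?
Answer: 657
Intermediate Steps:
T = -1164 (T = -313 - 851 = -1164)
1838 + (((-360 - X(24)) + 373) + T) = 1838 + (((-360 - 1*30) + 373) - 1164) = 1838 + (((-360 - 30) + 373) - 1164) = 1838 + ((-390 + 373) - 1164) = 1838 + (-17 - 1164) = 1838 - 1181 = 657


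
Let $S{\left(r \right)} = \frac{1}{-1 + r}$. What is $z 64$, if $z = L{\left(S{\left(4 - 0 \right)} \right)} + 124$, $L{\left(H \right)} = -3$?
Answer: $7744$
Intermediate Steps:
$z = 121$ ($z = -3 + 124 = 121$)
$z 64 = 121 \cdot 64 = 7744$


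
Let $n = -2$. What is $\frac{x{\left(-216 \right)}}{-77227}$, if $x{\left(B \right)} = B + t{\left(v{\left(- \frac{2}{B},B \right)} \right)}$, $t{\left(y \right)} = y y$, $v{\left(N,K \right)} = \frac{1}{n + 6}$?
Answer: $\frac{3455}{1235632} \approx 0.0027961$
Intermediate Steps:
$v{\left(N,K \right)} = \frac{1}{4}$ ($v{\left(N,K \right)} = \frac{1}{-2 + 6} = \frac{1}{4}$)
$t{\left(y \right)} = y^{2}$
$x{\left(B \right)} = \frac{1}{16} + B$ ($x{\left(B \right)} = B + \left(\frac{1}{4}\right)^{2} = B + \frac{1}{16} = \frac{1}{16} + B$)
$\frac{x{\left(-216 \right)}}{-77227} = \frac{\frac{1}{16} - 216}{-77227} = \left(- \frac{3455}{16}\right) \left(- \frac{1}{77227}\right) = \frac{3455}{1235632}$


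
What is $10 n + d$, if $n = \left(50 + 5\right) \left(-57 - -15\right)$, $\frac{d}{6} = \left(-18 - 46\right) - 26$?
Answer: $-23640$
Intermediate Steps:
$d = -540$ ($d = 6 \left(\left(-18 - 46\right) - 26\right) = 6 \left(-64 - 26\right) = 6 \left(-90\right) = -540$)
$n = -2310$ ($n = 55 \left(-57 + \left(-9 + 24\right)\right) = 55 \left(-57 + 15\right) = 55 \left(-42\right) = -2310$)
$10 n + d = 10 \left(-2310\right) - 540 = -23100 - 540 = -23640$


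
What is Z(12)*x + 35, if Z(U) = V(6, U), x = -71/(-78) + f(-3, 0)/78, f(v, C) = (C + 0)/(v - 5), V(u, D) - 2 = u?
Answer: 1649/39 ≈ 42.282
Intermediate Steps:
V(u, D) = 2 + u
f(v, C) = C/(-5 + v)
x = 71/78 (x = -71/(-78) + (0/(-5 - 3))/78 = -71*(-1/78) + (0/(-8))*(1/78) = 71/78 + (0*(-1/8))*(1/78) = 71/78 + 0*(1/78) = 71/78 + 0 = 71/78 ≈ 0.91026)
Z(U) = 8 (Z(U) = 2 + 6 = 8)
Z(12)*x + 35 = 8*(71/78) + 35 = 284/39 + 35 = 1649/39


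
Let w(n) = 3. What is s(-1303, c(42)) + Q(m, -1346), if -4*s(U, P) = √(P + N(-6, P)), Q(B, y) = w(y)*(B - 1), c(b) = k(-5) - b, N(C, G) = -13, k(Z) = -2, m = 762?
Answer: 2283 - I*√57/4 ≈ 2283.0 - 1.8875*I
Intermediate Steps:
c(b) = -2 - b
Q(B, y) = -3 + 3*B (Q(B, y) = 3*(B - 1) = 3*(-1 + B) = -3 + 3*B)
s(U, P) = -√(-13 + P)/4 (s(U, P) = -√(P - 13)/4 = -√(-13 + P)/4)
s(-1303, c(42)) + Q(m, -1346) = -√(-13 + (-2 - 1*42))/4 + (-3 + 3*762) = -√(-13 + (-2 - 42))/4 + (-3 + 2286) = -√(-13 - 44)/4 + 2283 = -I*√57/4 + 2283 = 2283 - I*√57/4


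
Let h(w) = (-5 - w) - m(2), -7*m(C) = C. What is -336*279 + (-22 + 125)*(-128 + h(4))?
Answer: -754779/7 ≈ -1.0783e+5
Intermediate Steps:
m(C) = -C/7
h(w) = -33/7 - w (h(w) = (-5 - w) - (-1)*2/7 = (-5 - w) - 1*(-2/7) = (-5 - w) + 2/7 = -33/7 - w)
-336*279 + (-22 + 125)*(-128 + h(4)) = -336*279 + (-22 + 125)*(-128 + (-33/7 - 1*4)) = -93744 + 103*(-128 + (-33/7 - 4)) = -93744 + 103*(-128 - 61/7) = -93744 + 103*(-957/7) = -93744 - 98571/7 = -754779/7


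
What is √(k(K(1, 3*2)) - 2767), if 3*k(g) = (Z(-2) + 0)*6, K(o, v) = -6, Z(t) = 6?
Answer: I*√2755 ≈ 52.488*I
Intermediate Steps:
k(g) = 12 (k(g) = ((6 + 0)*6)/3 = (6*6)/3 = (⅓)*36 = 12)
√(k(K(1, 3*2)) - 2767) = √(12 - 2767) = √(-2755) = I*√2755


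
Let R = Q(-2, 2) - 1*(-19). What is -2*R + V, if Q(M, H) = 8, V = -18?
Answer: -72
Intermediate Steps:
R = 27 (R = 8 - 1*(-19) = 8 + 19 = 27)
-2*R + V = -2*27 - 18 = -54 - 18 = -72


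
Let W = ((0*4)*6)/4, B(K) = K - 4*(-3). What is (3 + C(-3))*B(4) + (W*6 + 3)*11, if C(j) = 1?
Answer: 97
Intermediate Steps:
B(K) = 12 + K (B(K) = K + 12 = 12 + K)
W = 0 (W = (0*6)*(¼) = 0*(¼) = 0)
(3 + C(-3))*B(4) + (W*6 + 3)*11 = (3 + 1)*(12 + 4) + (0*6 + 3)*11 = 4*16 + (0 + 3)*11 = 64 + 3*11 = 64 + 33 = 97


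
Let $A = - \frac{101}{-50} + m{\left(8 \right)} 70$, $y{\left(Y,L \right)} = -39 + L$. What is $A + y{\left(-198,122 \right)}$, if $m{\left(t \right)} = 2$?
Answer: $\frac{11251}{50} \approx 225.02$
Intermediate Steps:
$A = \frac{7101}{50}$ ($A = - \frac{101}{-50} + 2 \cdot 70 = \left(-101\right) \left(- \frac{1}{50}\right) + 140 = \frac{101}{50} + 140 = \frac{7101}{50} \approx 142.02$)
$A + y{\left(-198,122 \right)} = \frac{7101}{50} + \left(-39 + 122\right) = \frac{7101}{50} + 83 = \frac{11251}{50}$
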